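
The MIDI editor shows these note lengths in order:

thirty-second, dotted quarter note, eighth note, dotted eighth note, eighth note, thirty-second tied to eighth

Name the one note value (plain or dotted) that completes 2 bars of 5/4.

dotted whole note

2 bars of 5/4 = 80 thirty-second notes.
Each duration in thirty-second notes: thirty-second = 1; dotted quarter note = 12; eighth note = 4; dotted eighth note = 6; eighth note = 4; thirty-second tied to eighth (thirty-second + eighth) = 5.
Total: 1 + 12 + 4 + 6 + 4 + 5 = 32.
Remaining: 80 − 32 = 48 thirty-second notes, which is a dotted whole note.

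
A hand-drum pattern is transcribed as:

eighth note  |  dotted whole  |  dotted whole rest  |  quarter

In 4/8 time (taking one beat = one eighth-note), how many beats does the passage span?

27

One eighth-note beat = 2 sixteenth notes.
In sixteenth notes: eighth note = 2; dotted whole = 24; dotted whole rest = 24; quarter = 4.
Adding: 2 + 24 + 24 + 4 = 54.
54 ÷ 2 = 27 beats.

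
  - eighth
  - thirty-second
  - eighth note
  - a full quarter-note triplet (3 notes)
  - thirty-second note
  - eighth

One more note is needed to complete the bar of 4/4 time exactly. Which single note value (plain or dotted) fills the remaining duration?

sixteenth note

The bar of 4/4 = 32 thirty-second notes.
Each duration in thirty-second notes: eighth = 4; thirty-second = 1; eighth note = 4; a full quarter-note triplet (3 notes) (three triplet quarters span one half) = 16; thirty-second note = 1; eighth = 4.
Sum: 4 + 1 + 4 + 16 + 1 + 4 = 30.
Remaining: 32 − 30 = 2 thirty-second notes, which is a sixteenth note.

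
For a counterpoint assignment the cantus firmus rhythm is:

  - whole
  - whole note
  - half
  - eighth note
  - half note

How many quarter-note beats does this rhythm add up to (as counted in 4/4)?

12.5

One quarter-note beat = 2 eighth notes.
Express everything in eighth notes: whole = 8; whole note = 8; half = 4; eighth note = 1; half note = 4.
Altogether 8 + 8 + 4 + 1 + 4 = 25.
25 ÷ 2 = 12.5 beats.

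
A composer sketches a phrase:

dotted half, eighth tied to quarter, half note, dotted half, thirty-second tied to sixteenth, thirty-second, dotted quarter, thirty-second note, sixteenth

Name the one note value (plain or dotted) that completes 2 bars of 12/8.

thirty-second note

2 bars of 12/8 = 96 thirty-second notes.
Working in thirty-second notes: dotted half = 24; eighth tied to quarter (eighth + quarter) = 12; half note = 16; dotted half = 24; thirty-second tied to sixteenth (thirty-second + sixteenth) = 3; thirty-second = 1; dotted quarter = 12; thirty-second note = 1; sixteenth = 2.
Total: 24 + 12 + 16 + 24 + 3 + 1 + 12 + 1 + 2 = 95.
Remaining: 96 − 95 = 1 thirty-second note, which is a thirty-second note.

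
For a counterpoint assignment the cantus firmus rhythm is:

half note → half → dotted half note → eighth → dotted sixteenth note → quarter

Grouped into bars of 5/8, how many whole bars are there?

3

One bar of 5/8 = 20 thirty-second notes.
Each duration in thirty-second notes: half note = 16; half = 16; dotted half note = 24; eighth = 4; dotted sixteenth note = 3; quarter = 8.
Altogether 16 + 16 + 24 + 4 + 3 + 8 = 71.
71 ÷ 20 = 3 complete bars with 11 left over.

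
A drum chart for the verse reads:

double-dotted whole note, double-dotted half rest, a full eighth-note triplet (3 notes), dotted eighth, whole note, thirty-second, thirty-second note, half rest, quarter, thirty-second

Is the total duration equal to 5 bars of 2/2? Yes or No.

One bar of 2/2 = 32 thirty-second notes, so 5 bars = 160.
Working in thirty-second notes: double-dotted whole note = 56; double-dotted half rest = 28; a full eighth-note triplet (3 notes) (three triplet eighths span one quarter) = 8; dotted eighth = 6; whole note = 32; thirty-second = 1; thirty-second note = 1; half rest = 16; quarter = 8; thirty-second = 1.
Adding: 56 + 28 + 8 + 6 + 32 + 1 + 1 + 16 + 8 + 1 = 157.
157 falls short of 160, so the answer is No.

No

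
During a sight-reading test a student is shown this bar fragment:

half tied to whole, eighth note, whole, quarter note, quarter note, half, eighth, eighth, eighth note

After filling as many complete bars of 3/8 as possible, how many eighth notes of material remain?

One bar of 3/8 = 3 eighth notes.
In eighth notes: half tied to whole (half + whole) = 12; eighth note = 1; whole = 8; quarter note = 2; quarter note = 2; half = 4; eighth = 1; eighth = 1; eighth note = 1.
Sum: 12 + 1 + 8 + 2 + 2 + 4 + 1 + 1 + 1 = 32.
32 ÷ 3 = 10 complete bars with 2 eighth notes remaining.

2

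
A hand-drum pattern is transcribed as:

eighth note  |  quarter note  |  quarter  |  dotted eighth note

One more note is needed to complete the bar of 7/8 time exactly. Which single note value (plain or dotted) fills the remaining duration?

The bar of 7/8 = 14 sixteenth notes.
Convert each value to sixteenth notes: eighth note = 2; quarter note = 4; quarter = 4; dotted eighth note = 3.
Total: 2 + 4 + 4 + 3 = 13.
Remaining: 14 − 13 = 1 sixteenth note, which is a sixteenth note.

sixteenth note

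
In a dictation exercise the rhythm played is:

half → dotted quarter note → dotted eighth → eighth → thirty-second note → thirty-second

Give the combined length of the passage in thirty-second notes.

40

Working in thirty-second notes: half = 16; dotted quarter note = 12; dotted eighth = 6; eighth = 4; thirty-second note = 1; thirty-second = 1.
Sum: 16 + 12 + 6 + 4 + 1 + 1 = 40 thirty-second notes.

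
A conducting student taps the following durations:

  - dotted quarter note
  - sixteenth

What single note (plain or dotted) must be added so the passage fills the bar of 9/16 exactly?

The bar of 9/16 = 9 sixteenth notes.
Convert each value to sixteenth notes: dotted quarter note = 6; sixteenth = 1.
Adding: 6 + 1 = 7.
Remaining: 9 − 7 = 2 sixteenth notes, which is a eighth note.

eighth note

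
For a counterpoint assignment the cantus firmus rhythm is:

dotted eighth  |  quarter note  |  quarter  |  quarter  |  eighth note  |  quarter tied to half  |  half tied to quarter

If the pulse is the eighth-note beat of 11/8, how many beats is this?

20.5

One eighth-note beat = 2 sixteenth notes.
Convert each value to sixteenth notes: dotted eighth = 3; quarter note = 4; quarter = 4; quarter = 4; eighth note = 2; quarter tied to half (quarter + half) = 12; half tied to quarter (half + quarter) = 12.
Adding: 3 + 4 + 4 + 4 + 2 + 12 + 12 = 41.
41 ÷ 2 = 20.5 beats.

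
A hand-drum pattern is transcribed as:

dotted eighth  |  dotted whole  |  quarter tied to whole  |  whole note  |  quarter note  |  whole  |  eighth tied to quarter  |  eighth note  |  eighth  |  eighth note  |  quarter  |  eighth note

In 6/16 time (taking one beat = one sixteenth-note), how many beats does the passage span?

One sixteenth-note beat = 2 thirty-second notes.
Convert each value to thirty-second notes: dotted eighth = 6; dotted whole = 48; quarter tied to whole (quarter + whole) = 40; whole note = 32; quarter note = 8; whole = 32; eighth tied to quarter (eighth + quarter) = 12; eighth note = 4; eighth = 4; eighth note = 4; quarter = 8; eighth note = 4.
Adding: 6 + 48 + 40 + 32 + 8 + 32 + 12 + 4 + 4 + 4 + 8 + 4 = 202.
202 ÷ 2 = 101 beats.

101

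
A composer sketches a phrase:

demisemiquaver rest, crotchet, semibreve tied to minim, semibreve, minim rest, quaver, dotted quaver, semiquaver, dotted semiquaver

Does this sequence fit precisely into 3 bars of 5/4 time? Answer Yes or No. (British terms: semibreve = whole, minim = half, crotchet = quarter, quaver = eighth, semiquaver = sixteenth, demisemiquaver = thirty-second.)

One bar of 5/4 = 40 thirty-second notes, so 3 bars = 120.
In thirty-second notes: demisemiquaver rest = 1; crotchet = 8; semibreve tied to minim (semibreve + minim) = 48; semibreve = 32; minim rest = 16; quaver = 4; dotted quaver = 6; semiquaver = 2; dotted semiquaver = 3.
Adding: 1 + 8 + 48 + 32 + 16 + 4 + 6 + 2 + 3 = 120.
120 equals 120, so the answer is Yes.

Yes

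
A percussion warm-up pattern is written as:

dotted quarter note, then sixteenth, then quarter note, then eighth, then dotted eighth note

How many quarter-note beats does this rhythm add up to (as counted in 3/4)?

4

One quarter-note beat = 4 sixteenth notes.
Each duration in sixteenth notes: dotted quarter note = 6; sixteenth = 1; quarter note = 4; eighth = 2; dotted eighth note = 3.
Sum: 6 + 1 + 4 + 2 + 3 = 16.
16 ÷ 4 = 4 beats.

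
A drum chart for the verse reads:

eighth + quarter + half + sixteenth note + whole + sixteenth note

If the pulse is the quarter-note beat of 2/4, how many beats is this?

8

One quarter-note beat = 4 sixteenth notes.
In sixteenth notes: eighth = 2; quarter = 4; half = 8; sixteenth note = 1; whole = 16; sixteenth note = 1.
Adding: 2 + 4 + 8 + 1 + 16 + 1 = 32.
32 ÷ 4 = 8 beats.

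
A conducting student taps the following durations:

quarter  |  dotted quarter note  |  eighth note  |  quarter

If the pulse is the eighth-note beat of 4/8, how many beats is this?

One eighth-note beat = 2 sixteenth notes.
Each duration in sixteenth notes: quarter = 4; dotted quarter note = 6; eighth note = 2; quarter = 4.
Sum: 4 + 6 + 2 + 4 = 16.
16 ÷ 2 = 8 beats.

8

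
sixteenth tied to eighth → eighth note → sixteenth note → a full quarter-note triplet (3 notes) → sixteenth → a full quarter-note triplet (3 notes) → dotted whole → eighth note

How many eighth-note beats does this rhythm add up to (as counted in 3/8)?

One eighth-note beat = 2 sixteenth notes.
Working in sixteenth notes: sixteenth tied to eighth (sixteenth + eighth) = 3; eighth note = 2; sixteenth note = 1; a full quarter-note triplet (3 notes) (three triplet quarters span one half) = 8; sixteenth = 1; a full quarter-note triplet (3 notes) (three triplet quarters span one half) = 8; dotted whole = 24; eighth note = 2.
Total: 3 + 2 + 1 + 8 + 1 + 8 + 24 + 2 = 49.
49 ÷ 2 = 24.5 beats.

24.5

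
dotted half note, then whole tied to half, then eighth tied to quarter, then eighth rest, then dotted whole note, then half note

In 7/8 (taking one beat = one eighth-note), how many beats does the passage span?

38

One eighth-note beat = 2 sixteenth notes.
Express everything in sixteenth notes: dotted half note = 12; whole tied to half (whole + half) = 24; eighth tied to quarter (eighth + quarter) = 6; eighth rest = 2; dotted whole note = 24; half note = 8.
Total: 12 + 24 + 6 + 2 + 24 + 8 = 76.
76 ÷ 2 = 38 beats.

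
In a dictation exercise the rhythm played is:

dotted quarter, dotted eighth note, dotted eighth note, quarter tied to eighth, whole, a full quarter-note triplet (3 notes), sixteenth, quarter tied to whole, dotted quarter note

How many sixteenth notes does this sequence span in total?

Express everything in sixteenth notes: dotted quarter = 6; dotted eighth note = 3; dotted eighth note = 3; quarter tied to eighth (quarter + eighth) = 6; whole = 16; a full quarter-note triplet (3 notes) (three triplet quarters span one half) = 8; sixteenth = 1; quarter tied to whole (quarter + whole) = 20; dotted quarter note = 6.
Sum: 6 + 3 + 3 + 6 + 16 + 8 + 1 + 20 + 6 = 69 sixteenth notes.

69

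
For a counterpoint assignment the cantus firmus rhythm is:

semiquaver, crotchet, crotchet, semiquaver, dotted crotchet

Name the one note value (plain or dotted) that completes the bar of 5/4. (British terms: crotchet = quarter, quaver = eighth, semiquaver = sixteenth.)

The bar of 5/4 = 20 sixteenth notes.
Each duration in sixteenth notes: semiquaver = 1; crotchet = 4; crotchet = 4; semiquaver = 1; dotted crotchet = 6.
Altogether 1 + 4 + 4 + 1 + 6 = 16.
Remaining: 20 − 16 = 4 sixteenth notes, which is a quarter note.

quarter note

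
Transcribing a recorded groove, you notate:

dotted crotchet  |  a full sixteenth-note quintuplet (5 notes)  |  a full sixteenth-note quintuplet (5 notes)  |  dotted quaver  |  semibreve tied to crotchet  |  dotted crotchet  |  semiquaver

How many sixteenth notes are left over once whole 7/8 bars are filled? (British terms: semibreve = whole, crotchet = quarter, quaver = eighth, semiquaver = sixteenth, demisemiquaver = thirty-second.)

2

One bar of 7/8 = 14 sixteenth notes.
In sixteenth notes: dotted crotchet = 6; a full sixteenth-note quintuplet (5 notes) (five quintuplet sixteenths span one quarter) = 4; a full sixteenth-note quintuplet (5 notes) (five quintuplet sixteenths span one quarter) = 4; dotted quaver = 3; semibreve tied to crotchet (semibreve + crotchet) = 20; dotted crotchet = 6; semiquaver = 1.
Adding: 6 + 4 + 4 + 3 + 20 + 6 + 1 = 44.
44 ÷ 14 = 3 complete bars with 2 sixteenth notes remaining.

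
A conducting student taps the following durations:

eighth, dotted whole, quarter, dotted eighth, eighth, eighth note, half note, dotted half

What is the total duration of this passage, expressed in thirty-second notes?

114

Each duration in thirty-second notes: eighth = 4; dotted whole = 48; quarter = 8; dotted eighth = 6; eighth = 4; eighth note = 4; half note = 16; dotted half = 24.
Sum: 4 + 48 + 8 + 6 + 4 + 4 + 16 + 24 = 114 thirty-second notes.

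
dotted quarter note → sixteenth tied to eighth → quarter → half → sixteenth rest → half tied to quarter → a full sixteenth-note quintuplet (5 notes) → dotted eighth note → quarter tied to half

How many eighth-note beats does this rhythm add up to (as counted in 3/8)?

26.5

One eighth-note beat = 2 sixteenth notes.
Each duration in sixteenth notes: dotted quarter note = 6; sixteenth tied to eighth (sixteenth + eighth) = 3; quarter = 4; half = 8; sixteenth rest = 1; half tied to quarter (half + quarter) = 12; a full sixteenth-note quintuplet (5 notes) (five quintuplet sixteenths span one quarter) = 4; dotted eighth note = 3; quarter tied to half (quarter + half) = 12.
Sum: 6 + 3 + 4 + 8 + 1 + 12 + 4 + 3 + 12 = 53.
53 ÷ 2 = 26.5 beats.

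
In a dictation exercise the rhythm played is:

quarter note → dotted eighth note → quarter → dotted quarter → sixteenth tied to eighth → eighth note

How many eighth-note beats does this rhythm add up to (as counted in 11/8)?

11

One eighth-note beat = 2 sixteenth notes.
Convert each value to sixteenth notes: quarter note = 4; dotted eighth note = 3; quarter = 4; dotted quarter = 6; sixteenth tied to eighth (sixteenth + eighth) = 3; eighth note = 2.
Sum: 4 + 3 + 4 + 6 + 3 + 2 = 22.
22 ÷ 2 = 11 beats.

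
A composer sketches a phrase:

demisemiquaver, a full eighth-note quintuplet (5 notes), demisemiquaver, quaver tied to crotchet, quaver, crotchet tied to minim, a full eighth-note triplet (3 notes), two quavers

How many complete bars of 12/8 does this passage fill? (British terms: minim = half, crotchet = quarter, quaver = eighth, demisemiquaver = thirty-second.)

One bar of 12/8 = 48 thirty-second notes.
Each duration in thirty-second notes: demisemiquaver = 1; a full eighth-note quintuplet (5 notes) (five quintuplet eighths span one half) = 16; demisemiquaver = 1; quaver tied to crotchet (quaver + crotchet) = 12; quaver = 4; crotchet tied to minim (crotchet + minim) = 24; a full eighth-note triplet (3 notes) (three triplet eighths span one quarter) = 8; quaver = 4; quaver = 4.
Total: 1 + 16 + 1 + 12 + 4 + 24 + 8 + 4 + 4 = 74.
74 ÷ 48 = 1 complete bar with 26 left over.

1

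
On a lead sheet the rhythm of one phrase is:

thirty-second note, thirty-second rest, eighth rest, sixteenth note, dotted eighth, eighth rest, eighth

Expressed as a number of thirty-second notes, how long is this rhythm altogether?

22

Each duration in thirty-second notes: thirty-second note = 1; thirty-second rest = 1; eighth rest = 4; sixteenth note = 2; dotted eighth = 6; eighth rest = 4; eighth = 4.
Sum: 1 + 1 + 4 + 2 + 6 + 4 + 4 = 22 thirty-second notes.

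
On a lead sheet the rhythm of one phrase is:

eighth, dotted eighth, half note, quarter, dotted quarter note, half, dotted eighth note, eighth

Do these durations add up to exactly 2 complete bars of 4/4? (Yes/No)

No

One bar of 4/4 = 16 sixteenth notes, so 2 bars = 32.
Convert each value to sixteenth notes: eighth = 2; dotted eighth = 3; half note = 8; quarter = 4; dotted quarter note = 6; half = 8; dotted eighth note = 3; eighth = 2.
Altogether 2 + 3 + 8 + 4 + 6 + 8 + 3 + 2 = 36.
36 exceeds 32, so the answer is No.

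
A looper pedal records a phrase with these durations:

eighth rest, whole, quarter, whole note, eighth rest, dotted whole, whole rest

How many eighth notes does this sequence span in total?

In eighth notes: eighth rest = 1; whole = 8; quarter = 2; whole note = 8; eighth rest = 1; dotted whole = 12; whole rest = 8.
Altogether 1 + 8 + 2 + 8 + 1 + 12 + 8 = 40 eighth notes.

40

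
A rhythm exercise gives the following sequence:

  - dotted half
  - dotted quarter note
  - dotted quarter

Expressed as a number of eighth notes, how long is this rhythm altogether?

12

In eighth notes: dotted half = 6; dotted quarter note = 3; dotted quarter = 3.
Adding: 6 + 3 + 3 = 12 eighth notes.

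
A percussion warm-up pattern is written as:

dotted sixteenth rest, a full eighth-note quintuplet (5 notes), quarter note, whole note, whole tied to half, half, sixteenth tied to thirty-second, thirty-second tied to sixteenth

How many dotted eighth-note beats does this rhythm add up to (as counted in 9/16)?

21.5

One dotted eighth-note beat = 6 thirty-second notes.
Each duration in thirty-second notes: dotted sixteenth rest = 3; a full eighth-note quintuplet (5 notes) (five quintuplet eighths span one half) = 16; quarter note = 8; whole note = 32; whole tied to half (whole + half) = 48; half = 16; sixteenth tied to thirty-second (sixteenth + thirty-second) = 3; thirty-second tied to sixteenth (thirty-second + sixteenth) = 3.
Total: 3 + 16 + 8 + 32 + 48 + 16 + 3 + 3 = 129.
129 ÷ 6 = 21.5 beats.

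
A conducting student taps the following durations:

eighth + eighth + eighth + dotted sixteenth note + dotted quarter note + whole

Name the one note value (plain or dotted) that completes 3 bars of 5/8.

thirty-second note

3 bars of 5/8 = 60 thirty-second notes.
Convert each value to thirty-second notes: eighth = 4; eighth = 4; eighth = 4; dotted sixteenth note = 3; dotted quarter note = 12; whole = 32.
Total: 4 + 4 + 4 + 3 + 12 + 32 = 59.
Remaining: 60 − 59 = 1 thirty-second note, which is a thirty-second note.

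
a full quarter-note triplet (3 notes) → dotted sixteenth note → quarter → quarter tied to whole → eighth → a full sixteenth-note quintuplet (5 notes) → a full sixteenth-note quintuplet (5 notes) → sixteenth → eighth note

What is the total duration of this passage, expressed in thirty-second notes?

Convert each value to thirty-second notes: a full quarter-note triplet (3 notes) (three triplet quarters span one half) = 16; dotted sixteenth note = 3; quarter = 8; quarter tied to whole (quarter + whole) = 40; eighth = 4; a full sixteenth-note quintuplet (5 notes) (five quintuplet sixteenths span one quarter) = 8; a full sixteenth-note quintuplet (5 notes) (five quintuplet sixteenths span one quarter) = 8; sixteenth = 2; eighth note = 4.
Altogether 16 + 3 + 8 + 40 + 4 + 8 + 8 + 2 + 4 = 93 thirty-second notes.

93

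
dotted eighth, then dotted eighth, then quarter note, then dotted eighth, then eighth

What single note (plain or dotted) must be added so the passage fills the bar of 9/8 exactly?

The bar of 9/8 = 18 sixteenth notes.
Working in sixteenth notes: dotted eighth = 3; dotted eighth = 3; quarter note = 4; dotted eighth = 3; eighth = 2.
Adding: 3 + 3 + 4 + 3 + 2 = 15.
Remaining: 18 − 15 = 3 sixteenth notes, which is a dotted eighth note.

dotted eighth note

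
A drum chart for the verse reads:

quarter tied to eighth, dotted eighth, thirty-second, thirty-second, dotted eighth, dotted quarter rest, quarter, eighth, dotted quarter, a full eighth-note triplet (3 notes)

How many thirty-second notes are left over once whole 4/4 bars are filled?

One bar of 4/4 = 32 thirty-second notes.
Convert each value to thirty-second notes: quarter tied to eighth (quarter + eighth) = 12; dotted eighth = 6; thirty-second = 1; thirty-second = 1; dotted eighth = 6; dotted quarter rest = 12; quarter = 8; eighth = 4; dotted quarter = 12; a full eighth-note triplet (3 notes) (three triplet eighths span one quarter) = 8.
Total: 12 + 6 + 1 + 1 + 6 + 12 + 8 + 4 + 12 + 8 = 70.
70 ÷ 32 = 2 complete bars with 6 thirty-second notes remaining.

6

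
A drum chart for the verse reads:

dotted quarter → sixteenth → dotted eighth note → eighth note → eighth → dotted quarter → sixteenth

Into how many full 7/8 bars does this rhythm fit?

1

One bar of 7/8 = 14 sixteenth notes.
Each duration in sixteenth notes: dotted quarter = 6; sixteenth = 1; dotted eighth note = 3; eighth note = 2; eighth = 2; dotted quarter = 6; sixteenth = 1.
Altogether 6 + 1 + 3 + 2 + 2 + 6 + 1 = 21.
21 ÷ 14 = 1 complete bar with 7 left over.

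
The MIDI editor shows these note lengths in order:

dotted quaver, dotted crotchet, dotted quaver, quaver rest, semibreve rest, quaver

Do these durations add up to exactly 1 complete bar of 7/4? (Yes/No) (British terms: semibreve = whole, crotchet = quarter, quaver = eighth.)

One bar of 7/4 = 28 sixteenth notes.
Express everything in sixteenth notes: dotted quaver = 3; dotted crotchet = 6; dotted quaver = 3; quaver rest = 2; semibreve rest = 16; quaver = 2.
Total: 3 + 6 + 3 + 2 + 16 + 2 = 32.
32 exceeds 28, so the answer is No.

No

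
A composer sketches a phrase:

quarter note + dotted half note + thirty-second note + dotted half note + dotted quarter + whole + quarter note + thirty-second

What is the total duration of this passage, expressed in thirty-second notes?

110

Convert each value to thirty-second notes: quarter note = 8; dotted half note = 24; thirty-second note = 1; dotted half note = 24; dotted quarter = 12; whole = 32; quarter note = 8; thirty-second = 1.
Total: 8 + 24 + 1 + 24 + 12 + 32 + 8 + 1 = 110 thirty-second notes.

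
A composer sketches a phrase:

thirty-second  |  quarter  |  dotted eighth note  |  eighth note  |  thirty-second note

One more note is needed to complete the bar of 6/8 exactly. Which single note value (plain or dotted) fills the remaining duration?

The bar of 6/8 = 24 thirty-second notes.
Express everything in thirty-second notes: thirty-second = 1; quarter = 8; dotted eighth note = 6; eighth note = 4; thirty-second note = 1.
Adding: 1 + 8 + 6 + 4 + 1 = 20.
Remaining: 24 − 20 = 4 thirty-second notes, which is a eighth note.

eighth note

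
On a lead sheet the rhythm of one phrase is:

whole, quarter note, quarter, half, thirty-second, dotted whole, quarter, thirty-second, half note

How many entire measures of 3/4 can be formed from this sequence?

5

One bar of 3/4 = 24 thirty-second notes.
Convert each value to thirty-second notes: whole = 32; quarter note = 8; quarter = 8; half = 16; thirty-second = 1; dotted whole = 48; quarter = 8; thirty-second = 1; half note = 16.
Altogether 32 + 8 + 8 + 16 + 1 + 48 + 8 + 1 + 16 = 138.
138 ÷ 24 = 5 complete bars with 18 left over.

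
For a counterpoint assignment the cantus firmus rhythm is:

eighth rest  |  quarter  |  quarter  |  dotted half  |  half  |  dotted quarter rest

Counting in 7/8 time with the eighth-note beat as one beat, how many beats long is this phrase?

One eighth-note beat = 2 sixteenth notes.
Working in sixteenth notes: eighth rest = 2; quarter = 4; quarter = 4; dotted half = 12; half = 8; dotted quarter rest = 6.
Total: 2 + 4 + 4 + 12 + 8 + 6 = 36.
36 ÷ 2 = 18 beats.

18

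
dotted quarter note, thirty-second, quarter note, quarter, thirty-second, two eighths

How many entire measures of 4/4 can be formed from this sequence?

1

One bar of 4/4 = 32 thirty-second notes.
In thirty-second notes: dotted quarter note = 12; thirty-second = 1; quarter note = 8; quarter = 8; thirty-second = 1; eighth = 4; eighth = 4.
Sum: 12 + 1 + 8 + 8 + 1 + 4 + 4 = 38.
38 ÷ 32 = 1 complete bar with 6 left over.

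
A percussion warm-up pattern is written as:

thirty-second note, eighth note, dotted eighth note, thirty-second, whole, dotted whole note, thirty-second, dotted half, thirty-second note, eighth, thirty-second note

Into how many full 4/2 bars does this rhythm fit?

One bar of 4/2 = 64 thirty-second notes.
Each duration in thirty-second notes: thirty-second note = 1; eighth note = 4; dotted eighth note = 6; thirty-second = 1; whole = 32; dotted whole note = 48; thirty-second = 1; dotted half = 24; thirty-second note = 1; eighth = 4; thirty-second note = 1.
Sum: 1 + 4 + 6 + 1 + 32 + 48 + 1 + 24 + 1 + 4 + 1 = 123.
123 ÷ 64 = 1 complete bar with 59 left over.

1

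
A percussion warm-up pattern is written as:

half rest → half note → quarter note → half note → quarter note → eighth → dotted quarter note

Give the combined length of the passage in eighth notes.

In eighth notes: half rest = 4; half note = 4; quarter note = 2; half note = 4; quarter note = 2; eighth = 1; dotted quarter note = 3.
Sum: 4 + 4 + 2 + 4 + 2 + 1 + 3 = 20 eighth notes.

20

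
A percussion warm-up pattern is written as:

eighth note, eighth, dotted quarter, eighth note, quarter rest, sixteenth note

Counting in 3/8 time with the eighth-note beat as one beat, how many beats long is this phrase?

One eighth-note beat = 2 sixteenth notes.
In sixteenth notes: eighth note = 2; eighth = 2; dotted quarter = 6; eighth note = 2; quarter rest = 4; sixteenth note = 1.
Total: 2 + 2 + 6 + 2 + 4 + 1 = 17.
17 ÷ 2 = 8.5 beats.

8.5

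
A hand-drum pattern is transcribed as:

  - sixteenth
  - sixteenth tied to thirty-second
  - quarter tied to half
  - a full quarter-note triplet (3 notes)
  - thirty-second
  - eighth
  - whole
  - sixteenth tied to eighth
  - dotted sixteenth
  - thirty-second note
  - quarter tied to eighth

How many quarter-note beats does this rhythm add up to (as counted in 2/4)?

13

One quarter-note beat = 8 thirty-second notes.
Convert each value to thirty-second notes: sixteenth = 2; sixteenth tied to thirty-second (sixteenth + thirty-second) = 3; quarter tied to half (quarter + half) = 24; a full quarter-note triplet (3 notes) (three triplet quarters span one half) = 16; thirty-second = 1; eighth = 4; whole = 32; sixteenth tied to eighth (sixteenth + eighth) = 6; dotted sixteenth = 3; thirty-second note = 1; quarter tied to eighth (quarter + eighth) = 12.
Adding: 2 + 3 + 24 + 16 + 1 + 4 + 32 + 6 + 3 + 1 + 12 = 104.
104 ÷ 8 = 13 beats.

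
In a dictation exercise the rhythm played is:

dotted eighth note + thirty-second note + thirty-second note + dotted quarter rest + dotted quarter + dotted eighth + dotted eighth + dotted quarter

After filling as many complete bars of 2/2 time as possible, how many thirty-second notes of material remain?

One bar of 2/2 = 32 thirty-second notes.
Working in thirty-second notes: dotted eighth note = 6; thirty-second note = 1; thirty-second note = 1; dotted quarter rest = 12; dotted quarter = 12; dotted eighth = 6; dotted eighth = 6; dotted quarter = 12.
Total: 6 + 1 + 1 + 12 + 12 + 6 + 6 + 12 = 56.
56 ÷ 32 = 1 complete bar with 24 thirty-second notes remaining.

24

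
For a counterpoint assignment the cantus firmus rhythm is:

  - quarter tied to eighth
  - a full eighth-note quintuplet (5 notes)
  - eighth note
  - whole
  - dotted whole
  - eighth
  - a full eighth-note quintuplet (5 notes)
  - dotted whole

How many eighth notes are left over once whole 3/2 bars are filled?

One bar of 3/2 = 12 eighth notes.
Convert each value to eighth notes: quarter tied to eighth (quarter + eighth) = 3; a full eighth-note quintuplet (5 notes) (five quintuplet eighths span one half) = 4; eighth note = 1; whole = 8; dotted whole = 12; eighth = 1; a full eighth-note quintuplet (5 notes) (five quintuplet eighths span one half) = 4; dotted whole = 12.
Adding: 3 + 4 + 1 + 8 + 12 + 1 + 4 + 12 = 45.
45 ÷ 12 = 3 complete bars with 9 eighth notes remaining.

9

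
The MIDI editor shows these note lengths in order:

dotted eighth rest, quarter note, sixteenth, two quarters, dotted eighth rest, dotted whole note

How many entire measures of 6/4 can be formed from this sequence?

1

One bar of 6/4 = 24 sixteenth notes.
Express everything in sixteenth notes: dotted eighth rest = 3; quarter note = 4; sixteenth = 1; quarter = 4; quarter = 4; dotted eighth rest = 3; dotted whole note = 24.
Total: 3 + 4 + 1 + 4 + 4 + 3 + 24 = 43.
43 ÷ 24 = 1 complete bar with 19 left over.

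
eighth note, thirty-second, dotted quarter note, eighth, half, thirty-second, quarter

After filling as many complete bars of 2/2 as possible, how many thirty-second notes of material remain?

14

One bar of 2/2 = 32 thirty-second notes.
Each duration in thirty-second notes: eighth note = 4; thirty-second = 1; dotted quarter note = 12; eighth = 4; half = 16; thirty-second = 1; quarter = 8.
Sum: 4 + 1 + 12 + 4 + 16 + 1 + 8 = 46.
46 ÷ 32 = 1 complete bar with 14 thirty-second notes remaining.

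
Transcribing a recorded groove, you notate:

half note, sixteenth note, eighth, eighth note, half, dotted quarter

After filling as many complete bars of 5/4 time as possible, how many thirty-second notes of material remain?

14

One bar of 5/4 = 20 sixteenth notes.
Each duration in sixteenth notes: half note = 8; sixteenth note = 1; eighth = 2; eighth note = 2; half = 8; dotted quarter = 6.
Altogether 8 + 1 + 2 + 2 + 8 + 6 = 27.
27 ÷ 20 = 1 complete bar with 7 sixteenth notes remaining = 14 thirty-second notes.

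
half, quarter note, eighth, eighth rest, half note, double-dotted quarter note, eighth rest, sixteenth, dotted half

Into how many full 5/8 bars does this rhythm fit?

One bar of 5/8 = 10 sixteenth notes.
Express everything in sixteenth notes: half = 8; quarter note = 4; eighth = 2; eighth rest = 2; half note = 8; double-dotted quarter note = 7; eighth rest = 2; sixteenth = 1; dotted half = 12.
Altogether 8 + 4 + 2 + 2 + 8 + 7 + 2 + 1 + 12 = 46.
46 ÷ 10 = 4 complete bars with 6 left over.

4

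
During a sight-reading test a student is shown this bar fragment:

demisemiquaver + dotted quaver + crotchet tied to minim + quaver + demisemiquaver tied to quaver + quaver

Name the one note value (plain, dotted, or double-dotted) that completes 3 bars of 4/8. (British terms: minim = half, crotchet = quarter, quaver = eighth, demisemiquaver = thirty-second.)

3 bars of 4/8 = 48 thirty-second notes.
Each duration in thirty-second notes: demisemiquaver = 1; dotted quaver = 6; crotchet tied to minim (crotchet + minim) = 24; quaver = 4; demisemiquaver tied to quaver (demisemiquaver + quaver) = 5; quaver = 4.
Sum: 1 + 6 + 24 + 4 + 5 + 4 = 44.
Remaining: 48 − 44 = 4 thirty-second notes, which is a eighth note.

eighth note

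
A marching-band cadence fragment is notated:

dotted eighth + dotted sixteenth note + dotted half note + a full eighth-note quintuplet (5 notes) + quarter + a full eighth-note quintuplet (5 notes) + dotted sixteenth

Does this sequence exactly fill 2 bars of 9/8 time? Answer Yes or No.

One bar of 9/8 = 36 thirty-second notes, so 2 bars = 72.
Convert each value to thirty-second notes: dotted eighth = 6; dotted sixteenth note = 3; dotted half note = 24; a full eighth-note quintuplet (5 notes) (five quintuplet eighths span one half) = 16; quarter = 8; a full eighth-note quintuplet (5 notes) (five quintuplet eighths span one half) = 16; dotted sixteenth = 3.
Altogether 6 + 3 + 24 + 16 + 8 + 16 + 3 = 76.
76 exceeds 72, so the answer is No.

No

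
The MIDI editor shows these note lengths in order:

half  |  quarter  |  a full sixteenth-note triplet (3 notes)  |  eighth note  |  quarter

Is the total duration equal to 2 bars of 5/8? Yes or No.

One bar of 5/8 = 5 eighth notes, so 2 bars = 10.
Express everything in eighth notes: half = 4; quarter = 2; a full sixteenth-note triplet (3 notes) (three triplet sixteenths span one eighth) = 1; eighth note = 1; quarter = 2.
Adding: 4 + 2 + 1 + 1 + 2 = 10.
10 equals 10, so the answer is Yes.

Yes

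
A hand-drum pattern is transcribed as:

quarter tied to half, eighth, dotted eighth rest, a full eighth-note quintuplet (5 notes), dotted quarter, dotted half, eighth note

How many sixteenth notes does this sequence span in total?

45

Working in sixteenth notes: quarter tied to half (quarter + half) = 12; eighth = 2; dotted eighth rest = 3; a full eighth-note quintuplet (5 notes) (five quintuplet eighths span one half) = 8; dotted quarter = 6; dotted half = 12; eighth note = 2.
Total: 12 + 2 + 3 + 8 + 6 + 12 + 2 = 45 sixteenth notes.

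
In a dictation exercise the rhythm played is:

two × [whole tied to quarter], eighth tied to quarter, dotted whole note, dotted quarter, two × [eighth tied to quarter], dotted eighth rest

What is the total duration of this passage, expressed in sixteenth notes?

91

In sixteenth notes: whole tied to quarter (whole + quarter) = 20; whole tied to quarter (whole + quarter) = 20; eighth tied to quarter (eighth + quarter) = 6; dotted whole note = 24; dotted quarter = 6; eighth tied to quarter (eighth + quarter) = 6; eighth tied to quarter (eighth + quarter) = 6; dotted eighth rest = 3.
Total: 20 + 20 + 6 + 24 + 6 + 6 + 6 + 3 = 91 sixteenth notes.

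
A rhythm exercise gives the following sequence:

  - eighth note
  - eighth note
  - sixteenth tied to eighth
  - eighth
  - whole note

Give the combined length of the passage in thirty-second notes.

Working in thirty-second notes: eighth note = 4; eighth note = 4; sixteenth tied to eighth (sixteenth + eighth) = 6; eighth = 4; whole note = 32.
Total: 4 + 4 + 6 + 4 + 32 = 50 thirty-second notes.

50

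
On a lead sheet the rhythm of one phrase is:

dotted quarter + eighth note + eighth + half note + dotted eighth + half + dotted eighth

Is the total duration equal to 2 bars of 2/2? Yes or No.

One bar of 2/2 = 16 sixteenth notes, so 2 bars = 32.
Express everything in sixteenth notes: dotted quarter = 6; eighth note = 2; eighth = 2; half note = 8; dotted eighth = 3; half = 8; dotted eighth = 3.
Total: 6 + 2 + 2 + 8 + 3 + 8 + 3 = 32.
32 equals 32, so the answer is Yes.

Yes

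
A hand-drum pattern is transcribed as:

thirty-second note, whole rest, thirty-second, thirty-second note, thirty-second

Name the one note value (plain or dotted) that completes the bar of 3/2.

The bar of 3/2 = 48 thirty-second notes.
In thirty-second notes: thirty-second note = 1; whole rest = 32; thirty-second = 1; thirty-second note = 1; thirty-second = 1.
Total: 1 + 32 + 1 + 1 + 1 = 36.
Remaining: 48 − 36 = 12 thirty-second notes, which is a dotted quarter note.

dotted quarter note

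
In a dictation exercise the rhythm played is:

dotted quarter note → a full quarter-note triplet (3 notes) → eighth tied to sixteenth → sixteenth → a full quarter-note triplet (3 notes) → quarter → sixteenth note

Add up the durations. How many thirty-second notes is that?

Working in thirty-second notes: dotted quarter note = 12; a full quarter-note triplet (3 notes) (three triplet quarters span one half) = 16; eighth tied to sixteenth (eighth + sixteenth) = 6; sixteenth = 2; a full quarter-note triplet (3 notes) (three triplet quarters span one half) = 16; quarter = 8; sixteenth note = 2.
Altogether 12 + 16 + 6 + 2 + 16 + 8 + 2 = 62 thirty-second notes.

62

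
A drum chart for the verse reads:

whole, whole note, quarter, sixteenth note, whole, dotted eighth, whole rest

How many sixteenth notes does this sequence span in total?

Convert each value to sixteenth notes: whole = 16; whole note = 16; quarter = 4; sixteenth note = 1; whole = 16; dotted eighth = 3; whole rest = 16.
Total: 16 + 16 + 4 + 1 + 16 + 3 + 16 = 72 sixteenth notes.

72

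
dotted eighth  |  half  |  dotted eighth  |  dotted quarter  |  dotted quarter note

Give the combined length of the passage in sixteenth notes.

Working in sixteenth notes: dotted eighth = 3; half = 8; dotted eighth = 3; dotted quarter = 6; dotted quarter note = 6.
Sum: 3 + 8 + 3 + 6 + 6 = 26 sixteenth notes.

26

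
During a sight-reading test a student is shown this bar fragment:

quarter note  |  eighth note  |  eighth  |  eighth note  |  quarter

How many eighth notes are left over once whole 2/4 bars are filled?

One bar of 2/4 = 4 eighth notes.
Convert each value to eighth notes: quarter note = 2; eighth note = 1; eighth = 1; eighth note = 1; quarter = 2.
Total: 2 + 1 + 1 + 1 + 2 = 7.
7 ÷ 4 = 1 complete bar with 3 eighth notes remaining.

3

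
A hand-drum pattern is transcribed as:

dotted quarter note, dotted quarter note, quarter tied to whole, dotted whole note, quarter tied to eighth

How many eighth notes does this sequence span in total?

31

Convert each value to eighth notes: dotted quarter note = 3; dotted quarter note = 3; quarter tied to whole (quarter + whole) = 10; dotted whole note = 12; quarter tied to eighth (quarter + eighth) = 3.
Sum: 3 + 3 + 10 + 12 + 3 = 31 eighth notes.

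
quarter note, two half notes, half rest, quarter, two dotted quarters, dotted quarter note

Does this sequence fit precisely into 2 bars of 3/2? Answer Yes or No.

One bar of 3/2 = 12 eighth notes, so 2 bars = 24.
Convert each value to eighth notes: quarter note = 2; half note = 4; half note = 4; half rest = 4; quarter = 2; dotted quarter = 3; dotted quarter = 3; dotted quarter note = 3.
Sum: 2 + 4 + 4 + 4 + 2 + 3 + 3 + 3 = 25.
25 exceeds 24, so the answer is No.

No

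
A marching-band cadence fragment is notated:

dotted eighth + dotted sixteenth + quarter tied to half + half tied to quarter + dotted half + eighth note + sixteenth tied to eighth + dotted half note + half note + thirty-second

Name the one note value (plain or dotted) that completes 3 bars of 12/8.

3 bars of 12/8 = 144 thirty-second notes.
Convert each value to thirty-second notes: dotted eighth = 6; dotted sixteenth = 3; quarter tied to half (quarter + half) = 24; half tied to quarter (half + quarter) = 24; dotted half = 24; eighth note = 4; sixteenth tied to eighth (sixteenth + eighth) = 6; dotted half note = 24; half note = 16; thirty-second = 1.
Total: 6 + 3 + 24 + 24 + 24 + 4 + 6 + 24 + 16 + 1 = 132.
Remaining: 144 − 132 = 12 thirty-second notes, which is a dotted quarter note.

dotted quarter note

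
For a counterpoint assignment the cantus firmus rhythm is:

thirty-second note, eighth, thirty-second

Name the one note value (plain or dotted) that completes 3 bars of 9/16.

dotted whole note

3 bars of 9/16 = 54 thirty-second notes.
In thirty-second notes: thirty-second note = 1; eighth = 4; thirty-second = 1.
Adding: 1 + 4 + 1 = 6.
Remaining: 54 − 6 = 48 thirty-second notes, which is a dotted whole note.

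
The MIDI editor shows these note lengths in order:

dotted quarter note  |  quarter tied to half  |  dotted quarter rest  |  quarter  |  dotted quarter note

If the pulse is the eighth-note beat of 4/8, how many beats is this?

17

One eighth-note beat = 2 sixteenth notes.
Working in sixteenth notes: dotted quarter note = 6; quarter tied to half (quarter + half) = 12; dotted quarter rest = 6; quarter = 4; dotted quarter note = 6.
Adding: 6 + 12 + 6 + 4 + 6 = 34.
34 ÷ 2 = 17 beats.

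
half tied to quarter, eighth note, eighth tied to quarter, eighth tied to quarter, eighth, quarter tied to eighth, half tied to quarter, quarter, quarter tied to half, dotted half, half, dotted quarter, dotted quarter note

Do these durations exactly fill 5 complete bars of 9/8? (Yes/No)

One bar of 9/8 = 9 eighth notes, so 5 bars = 45.
Working in eighth notes: half tied to quarter (half + quarter) = 6; eighth note = 1; eighth tied to quarter (eighth + quarter) = 3; eighth tied to quarter (eighth + quarter) = 3; eighth = 1; quarter tied to eighth (quarter + eighth) = 3; half tied to quarter (half + quarter) = 6; quarter = 2; quarter tied to half (quarter + half) = 6; dotted half = 6; half = 4; dotted quarter = 3; dotted quarter note = 3.
Adding: 6 + 1 + 3 + 3 + 1 + 3 + 6 + 2 + 6 + 6 + 4 + 3 + 3 = 47.
47 exceeds 45, so the answer is No.

No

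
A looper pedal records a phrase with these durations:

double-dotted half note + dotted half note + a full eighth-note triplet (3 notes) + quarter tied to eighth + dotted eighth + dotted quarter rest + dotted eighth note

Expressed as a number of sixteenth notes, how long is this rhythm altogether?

Express everything in sixteenth notes: double-dotted half note = 14; dotted half note = 12; a full eighth-note triplet (3 notes) (three triplet eighths span one quarter) = 4; quarter tied to eighth (quarter + eighth) = 6; dotted eighth = 3; dotted quarter rest = 6; dotted eighth note = 3.
Adding: 14 + 12 + 4 + 6 + 3 + 6 + 3 = 48 sixteenth notes.

48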